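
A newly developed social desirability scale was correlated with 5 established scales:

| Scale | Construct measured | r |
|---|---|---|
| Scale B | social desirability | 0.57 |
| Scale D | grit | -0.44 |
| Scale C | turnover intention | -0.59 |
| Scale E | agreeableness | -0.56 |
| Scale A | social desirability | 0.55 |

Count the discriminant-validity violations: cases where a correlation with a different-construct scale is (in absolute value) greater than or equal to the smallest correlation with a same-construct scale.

Convergent (same construct = social desirability): Scale B, Scale A.
Smallest convergent = 0.55. Discriminant |r|: 0.44, 0.59, 0.56; count ≥ 0.55 → 2.

2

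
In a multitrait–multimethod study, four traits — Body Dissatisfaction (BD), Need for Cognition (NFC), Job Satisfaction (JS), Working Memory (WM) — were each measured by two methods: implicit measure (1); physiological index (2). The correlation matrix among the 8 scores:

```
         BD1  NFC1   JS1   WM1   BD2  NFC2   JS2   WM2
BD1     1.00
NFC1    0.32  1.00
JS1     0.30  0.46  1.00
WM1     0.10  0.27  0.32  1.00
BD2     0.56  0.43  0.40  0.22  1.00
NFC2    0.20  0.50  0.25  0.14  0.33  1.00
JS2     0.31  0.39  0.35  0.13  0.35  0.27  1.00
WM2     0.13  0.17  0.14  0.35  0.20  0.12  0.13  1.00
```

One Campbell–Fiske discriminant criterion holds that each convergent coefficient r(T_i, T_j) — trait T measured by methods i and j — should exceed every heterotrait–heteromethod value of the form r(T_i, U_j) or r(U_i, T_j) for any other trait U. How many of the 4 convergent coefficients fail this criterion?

Convergent coefficients and their comparison sets:
BD (methods 1·2): 0.56 vs {0.20, 0.43, 0.31, 0.40, 0.13, 0.22} → pass.
NFC (methods 1·2): 0.50 vs {0.43, 0.20, 0.39, 0.25, 0.17, 0.14} → pass.
JS (methods 1·2): 0.35 vs {0.40, 0.31, 0.25, 0.39, 0.14, 0.13} → fail.
WM (methods 1·2): 0.35 vs {0.22, 0.13, 0.14, 0.17, 0.13, 0.14} → pass.
1 of 4 fail.

1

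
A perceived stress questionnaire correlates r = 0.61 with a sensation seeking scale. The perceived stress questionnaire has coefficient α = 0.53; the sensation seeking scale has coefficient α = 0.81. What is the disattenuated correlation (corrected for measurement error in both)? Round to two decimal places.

r_true = r_obs / √(r_xx · r_yy) = 0.61 / √(0.53 × 0.81) = 0.61 / √0.4293 = 0.61 / 0.6552 ≈ 0.93.

0.93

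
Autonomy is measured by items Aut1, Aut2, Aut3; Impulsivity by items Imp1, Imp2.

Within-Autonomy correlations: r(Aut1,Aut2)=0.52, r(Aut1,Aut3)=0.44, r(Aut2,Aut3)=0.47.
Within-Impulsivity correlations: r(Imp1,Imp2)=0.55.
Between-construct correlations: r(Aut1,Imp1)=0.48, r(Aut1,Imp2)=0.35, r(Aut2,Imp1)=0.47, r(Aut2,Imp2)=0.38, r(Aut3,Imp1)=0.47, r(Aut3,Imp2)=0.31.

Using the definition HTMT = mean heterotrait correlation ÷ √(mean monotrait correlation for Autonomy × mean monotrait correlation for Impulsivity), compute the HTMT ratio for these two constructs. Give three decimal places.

0.801

Between-construct mean = 2.46/6 = 0.4100.
Mean within-Aut = 1.43/3 = 0.4767; mean within-Imp = 0.55/1 = 0.5500.
Geometric mean = √(0.4767 × 0.5500) = 0.5120.
HTMT = 0.4100 / 0.5120 = 0.801.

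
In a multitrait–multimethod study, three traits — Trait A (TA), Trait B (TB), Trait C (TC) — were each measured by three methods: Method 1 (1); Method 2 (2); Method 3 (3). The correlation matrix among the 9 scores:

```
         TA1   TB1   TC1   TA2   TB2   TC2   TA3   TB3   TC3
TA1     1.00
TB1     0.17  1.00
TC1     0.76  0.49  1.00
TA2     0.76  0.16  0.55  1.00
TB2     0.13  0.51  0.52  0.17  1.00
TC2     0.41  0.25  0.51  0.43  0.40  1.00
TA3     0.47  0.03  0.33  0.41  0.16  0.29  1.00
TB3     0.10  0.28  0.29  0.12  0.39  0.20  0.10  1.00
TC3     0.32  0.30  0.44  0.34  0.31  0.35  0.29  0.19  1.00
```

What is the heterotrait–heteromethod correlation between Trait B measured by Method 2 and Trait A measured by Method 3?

0.16

Different traits and methods: r(TB2, TA3) = 0.16.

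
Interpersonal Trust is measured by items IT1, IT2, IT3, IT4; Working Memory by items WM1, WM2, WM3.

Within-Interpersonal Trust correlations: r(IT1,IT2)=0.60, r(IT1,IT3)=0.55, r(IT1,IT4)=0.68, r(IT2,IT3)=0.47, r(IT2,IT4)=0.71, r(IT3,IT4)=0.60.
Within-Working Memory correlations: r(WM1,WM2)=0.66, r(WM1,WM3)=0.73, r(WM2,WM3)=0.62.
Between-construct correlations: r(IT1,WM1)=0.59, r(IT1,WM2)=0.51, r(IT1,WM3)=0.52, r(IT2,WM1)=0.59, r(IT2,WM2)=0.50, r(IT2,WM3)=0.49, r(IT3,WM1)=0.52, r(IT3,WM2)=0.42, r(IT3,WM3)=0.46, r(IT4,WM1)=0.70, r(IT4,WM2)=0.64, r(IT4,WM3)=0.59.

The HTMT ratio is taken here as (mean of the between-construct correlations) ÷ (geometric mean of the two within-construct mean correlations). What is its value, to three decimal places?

Mean between = 6.53/12 = 0.5442.
Mean within-IT = 3.61/6 = 0.6017; mean within-WM = 2.01/3 = 0.6700.
Geometric mean = √(0.6017 × 0.6700) = 0.6349.
HTMT = 0.5442 / 0.6349 = 0.857.

0.857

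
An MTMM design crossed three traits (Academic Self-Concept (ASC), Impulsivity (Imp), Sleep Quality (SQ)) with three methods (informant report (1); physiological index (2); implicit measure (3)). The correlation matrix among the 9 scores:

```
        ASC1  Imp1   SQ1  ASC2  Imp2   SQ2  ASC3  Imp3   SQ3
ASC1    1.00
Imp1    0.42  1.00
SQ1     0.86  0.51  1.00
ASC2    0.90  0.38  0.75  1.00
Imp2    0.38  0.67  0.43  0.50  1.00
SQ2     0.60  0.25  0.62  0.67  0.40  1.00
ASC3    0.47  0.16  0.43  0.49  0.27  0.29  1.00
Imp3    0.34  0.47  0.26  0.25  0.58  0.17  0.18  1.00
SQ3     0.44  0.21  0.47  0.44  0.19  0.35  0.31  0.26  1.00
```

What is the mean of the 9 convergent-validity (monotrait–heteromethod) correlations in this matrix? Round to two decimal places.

0.56

Convergent values: 0.90, 0.47, 0.49, 0.67, 0.47, 0.58, 0.62, 0.47, 0.35; mean = 5.02/9 = 0.56.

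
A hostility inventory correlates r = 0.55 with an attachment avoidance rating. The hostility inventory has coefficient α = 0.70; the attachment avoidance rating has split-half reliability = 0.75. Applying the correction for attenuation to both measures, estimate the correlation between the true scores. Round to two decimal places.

0.76

r_true = r_obs / √(r_xx · r_yy) = 0.55 / √(0.70 × 0.75) = 0.55 / √0.5250 = 0.55 / 0.7246 ≈ 0.76.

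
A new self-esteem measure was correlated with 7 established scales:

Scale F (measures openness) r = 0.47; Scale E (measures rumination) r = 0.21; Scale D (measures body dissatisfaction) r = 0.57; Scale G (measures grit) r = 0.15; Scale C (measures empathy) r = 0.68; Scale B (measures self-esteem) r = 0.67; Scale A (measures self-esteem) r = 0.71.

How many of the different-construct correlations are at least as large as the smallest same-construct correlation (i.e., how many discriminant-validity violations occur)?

Convergent (same construct = self-esteem): Scale B, Scale A.
Smallest convergent = 0.67. Discriminant values: 0.47, 0.21, 0.57, 0.15, 0.68; count ≥ 0.67 → 1.

1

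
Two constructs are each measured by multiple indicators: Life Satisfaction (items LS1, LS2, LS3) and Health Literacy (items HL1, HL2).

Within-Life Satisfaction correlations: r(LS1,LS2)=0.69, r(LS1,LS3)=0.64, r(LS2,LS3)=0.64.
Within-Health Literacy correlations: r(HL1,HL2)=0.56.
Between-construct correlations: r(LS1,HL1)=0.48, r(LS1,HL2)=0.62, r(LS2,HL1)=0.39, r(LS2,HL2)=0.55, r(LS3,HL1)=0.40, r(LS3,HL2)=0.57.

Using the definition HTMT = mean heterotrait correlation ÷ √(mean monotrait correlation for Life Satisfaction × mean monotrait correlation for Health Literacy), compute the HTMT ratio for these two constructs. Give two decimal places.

0.83

Between-construct mean = 3.01/6 = 0.5017.
Mean within-LS = 1.97/3 = 0.6567; mean within-HL = 0.56/1 = 0.5600.
Geometric mean = √(0.6567 × 0.5600) = 0.6064.
HTMT = 0.5017 / 0.6064 = 0.83.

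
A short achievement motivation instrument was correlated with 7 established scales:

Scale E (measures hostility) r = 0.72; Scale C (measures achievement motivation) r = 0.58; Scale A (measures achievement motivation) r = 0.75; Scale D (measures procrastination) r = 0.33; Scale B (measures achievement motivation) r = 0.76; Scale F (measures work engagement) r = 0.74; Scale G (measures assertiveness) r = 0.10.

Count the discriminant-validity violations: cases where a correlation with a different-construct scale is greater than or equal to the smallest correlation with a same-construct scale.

Convergent (same construct = achievement motivation): Scale C, Scale A, Scale B.
Smallest convergent = 0.58. Discriminant values: 0.72, 0.33, 0.74, 0.10; count ≥ 0.58 → 2.

2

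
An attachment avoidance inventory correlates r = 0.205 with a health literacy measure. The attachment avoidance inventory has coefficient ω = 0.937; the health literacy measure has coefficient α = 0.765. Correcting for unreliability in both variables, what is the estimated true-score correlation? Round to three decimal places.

r_true = r_obs / √(r_xx · r_yy) = 0.205 / √(0.937 × 0.765) = 0.205 / √0.716805 = 0.205 / 0.8466 ≈ 0.242.

0.242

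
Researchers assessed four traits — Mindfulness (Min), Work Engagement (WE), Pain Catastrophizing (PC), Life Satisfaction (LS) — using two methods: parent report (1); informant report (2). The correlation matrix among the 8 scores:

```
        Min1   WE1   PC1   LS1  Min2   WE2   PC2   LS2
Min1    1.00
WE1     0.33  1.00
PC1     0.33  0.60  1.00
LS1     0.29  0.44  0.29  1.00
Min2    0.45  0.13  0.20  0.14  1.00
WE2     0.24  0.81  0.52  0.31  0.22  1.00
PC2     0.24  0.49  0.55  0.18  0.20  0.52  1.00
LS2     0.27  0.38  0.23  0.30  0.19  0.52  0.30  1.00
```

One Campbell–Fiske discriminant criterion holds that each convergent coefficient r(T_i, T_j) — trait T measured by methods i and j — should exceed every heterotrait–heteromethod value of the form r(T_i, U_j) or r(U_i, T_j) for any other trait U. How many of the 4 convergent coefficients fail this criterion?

Convergent coefficients and their comparison sets:
Min (methods 1·2): 0.45 vs {0.24, 0.13, 0.24, 0.20, 0.27, 0.14} → pass.
WE (methods 1·2): 0.81 vs {0.13, 0.24, 0.49, 0.52, 0.38, 0.31} → pass.
PC (methods 1·2): 0.55 vs {0.20, 0.24, 0.52, 0.49, 0.23, 0.18} → pass.
LS (methods 1·2): 0.30 vs {0.14, 0.27, 0.31, 0.38, 0.18, 0.23} → fail.
1 of 4 fail.

1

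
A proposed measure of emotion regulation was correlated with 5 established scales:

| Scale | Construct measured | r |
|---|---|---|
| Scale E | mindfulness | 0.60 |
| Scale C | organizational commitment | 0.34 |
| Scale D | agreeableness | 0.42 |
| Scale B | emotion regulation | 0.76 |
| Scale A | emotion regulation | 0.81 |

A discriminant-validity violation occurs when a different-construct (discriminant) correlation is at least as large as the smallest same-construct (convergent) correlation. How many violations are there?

0

Convergent (same construct = emotion regulation): Scale B, Scale A.
Smallest convergent = 0.76. Discriminant values: 0.60, 0.34, 0.42; count ≥ 0.76 → 0.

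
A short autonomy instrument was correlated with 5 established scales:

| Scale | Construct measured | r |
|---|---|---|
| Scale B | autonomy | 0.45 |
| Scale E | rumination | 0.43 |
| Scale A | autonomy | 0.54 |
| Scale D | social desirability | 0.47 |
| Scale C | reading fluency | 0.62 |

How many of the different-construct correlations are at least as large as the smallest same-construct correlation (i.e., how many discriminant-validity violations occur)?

Convergent (same construct = autonomy): Scale B, Scale A.
Smallest convergent = 0.45. Discriminant values: 0.43, 0.47, 0.62; count ≥ 0.45 → 2.

2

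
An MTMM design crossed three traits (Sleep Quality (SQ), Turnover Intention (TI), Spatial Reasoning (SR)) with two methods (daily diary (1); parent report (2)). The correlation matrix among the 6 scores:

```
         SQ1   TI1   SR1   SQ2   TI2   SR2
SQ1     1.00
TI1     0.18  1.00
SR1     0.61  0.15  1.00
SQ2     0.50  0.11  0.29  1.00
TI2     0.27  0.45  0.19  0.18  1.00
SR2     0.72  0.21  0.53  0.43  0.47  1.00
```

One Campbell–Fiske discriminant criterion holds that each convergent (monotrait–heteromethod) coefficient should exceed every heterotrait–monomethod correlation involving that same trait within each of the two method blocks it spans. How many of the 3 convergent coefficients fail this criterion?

3

Each convergent coefficient versus the relevant comparison correlations:
SQ (methods 1·2): 0.50 vs {0.18, 0.18, 0.61, 0.43} → fail.
TI (methods 1·2): 0.45 vs {0.18, 0.18, 0.15, 0.47} → fail.
SR (methods 1·2): 0.53 vs {0.61, 0.43, 0.15, 0.47} → fail.
3 of 3 fail.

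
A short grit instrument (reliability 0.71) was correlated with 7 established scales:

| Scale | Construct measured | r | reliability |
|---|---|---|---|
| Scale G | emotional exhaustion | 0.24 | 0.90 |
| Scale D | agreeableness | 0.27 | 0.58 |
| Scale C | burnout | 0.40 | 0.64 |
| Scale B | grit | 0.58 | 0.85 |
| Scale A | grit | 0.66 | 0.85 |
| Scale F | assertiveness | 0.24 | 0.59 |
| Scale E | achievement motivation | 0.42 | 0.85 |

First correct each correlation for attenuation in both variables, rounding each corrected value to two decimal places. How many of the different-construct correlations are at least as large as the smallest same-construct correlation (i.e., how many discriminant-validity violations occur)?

0

Disattenuated r (r / √(r_scale · r_new)):
  Scale G (disc): 0.24 / √(0.90·0.71) = 0.30
  Scale D (disc): 0.27 / √(0.58·0.71) = 0.42
  Scale C (disc): 0.40 / √(0.64·0.71) = 0.59
  Scale B (conv): 0.58 / √(0.85·0.71) = 0.75
  Scale A (conv): 0.66 / √(0.85·0.71) = 0.85
  Scale F (disc): 0.24 / √(0.59·0.71) = 0.37
  Scale E (disc): 0.42 / √(0.85·0.71) = 0.54
Smallest convergent = 0.75. Discriminant values: 0.30, 0.42, 0.59, 0.37, 0.54; count ≥ 0.75 → 0.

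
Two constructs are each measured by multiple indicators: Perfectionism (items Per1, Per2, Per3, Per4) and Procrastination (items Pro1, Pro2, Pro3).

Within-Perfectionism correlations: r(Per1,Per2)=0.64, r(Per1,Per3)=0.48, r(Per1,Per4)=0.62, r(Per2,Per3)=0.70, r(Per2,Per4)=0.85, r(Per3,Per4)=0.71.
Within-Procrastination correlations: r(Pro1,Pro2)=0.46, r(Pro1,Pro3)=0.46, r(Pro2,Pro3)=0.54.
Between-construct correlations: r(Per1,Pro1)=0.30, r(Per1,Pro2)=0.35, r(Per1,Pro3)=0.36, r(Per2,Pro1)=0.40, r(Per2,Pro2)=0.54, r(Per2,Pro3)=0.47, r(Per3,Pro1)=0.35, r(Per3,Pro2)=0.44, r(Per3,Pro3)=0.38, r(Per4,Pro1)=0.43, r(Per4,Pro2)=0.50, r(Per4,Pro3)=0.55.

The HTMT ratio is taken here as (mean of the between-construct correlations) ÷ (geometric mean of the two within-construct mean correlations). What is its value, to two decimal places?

Mean between = 5.07/12 = 0.4225.
Mean within-Per = 4.00/6 = 0.6667; mean within-Pro = 1.46/3 = 0.4867.
Geometric mean = √(0.6667 × 0.4867) = 0.5696.
HTMT = 0.4225 / 0.5696 = 0.74.

0.74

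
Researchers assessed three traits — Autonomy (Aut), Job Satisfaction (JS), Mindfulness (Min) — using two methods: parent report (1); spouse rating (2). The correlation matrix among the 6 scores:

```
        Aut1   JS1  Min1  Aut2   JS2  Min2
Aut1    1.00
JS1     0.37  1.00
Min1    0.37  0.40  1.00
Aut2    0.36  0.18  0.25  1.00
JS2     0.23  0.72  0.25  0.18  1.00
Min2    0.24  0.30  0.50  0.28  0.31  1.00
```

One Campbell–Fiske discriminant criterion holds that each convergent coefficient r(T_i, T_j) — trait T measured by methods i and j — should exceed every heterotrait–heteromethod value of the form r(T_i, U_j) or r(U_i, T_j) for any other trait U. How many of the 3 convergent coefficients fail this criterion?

Convergent coefficients and their comparison sets:
Aut (methods 1·2): 0.36 vs {0.23, 0.18, 0.24, 0.25} → pass.
JS (methods 1·2): 0.72 vs {0.18, 0.23, 0.30, 0.25} → pass.
Min (methods 1·2): 0.50 vs {0.25, 0.24, 0.25, 0.30} → pass.
0 of 3 fail.

0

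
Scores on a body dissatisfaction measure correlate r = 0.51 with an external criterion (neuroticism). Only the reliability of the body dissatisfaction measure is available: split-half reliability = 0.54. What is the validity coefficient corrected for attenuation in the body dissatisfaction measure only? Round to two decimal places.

Single correction: r_c = r_obs / √r_xx = 0.51 / √0.54 = 0.51 / 0.7348 ≈ 0.69.

0.69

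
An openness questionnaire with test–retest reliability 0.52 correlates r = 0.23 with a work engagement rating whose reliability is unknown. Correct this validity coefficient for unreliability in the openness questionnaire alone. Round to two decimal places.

0.32

Single correction: r_c = r_obs / √r_xx = 0.23 / √0.52 = 0.23 / 0.7211 ≈ 0.32.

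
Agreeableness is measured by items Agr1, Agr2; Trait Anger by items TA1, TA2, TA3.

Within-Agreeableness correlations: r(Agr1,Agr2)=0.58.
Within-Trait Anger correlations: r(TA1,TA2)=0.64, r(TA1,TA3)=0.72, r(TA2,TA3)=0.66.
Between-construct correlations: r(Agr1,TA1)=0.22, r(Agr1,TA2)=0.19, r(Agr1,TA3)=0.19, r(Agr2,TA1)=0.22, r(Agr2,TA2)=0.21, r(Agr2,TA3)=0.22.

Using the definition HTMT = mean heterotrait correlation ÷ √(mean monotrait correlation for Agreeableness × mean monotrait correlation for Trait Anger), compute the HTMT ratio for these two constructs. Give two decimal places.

0.33

Mean heterotrait r = 1.25/6 = 0.2083.
Mean within-Agr = 0.58/1 = 0.5800; mean within-TA = 2.02/3 = 0.6733.
Geometric mean = √(0.5800 × 0.6733) = 0.6249.
HTMT = 0.2083 / 0.6249 = 0.33.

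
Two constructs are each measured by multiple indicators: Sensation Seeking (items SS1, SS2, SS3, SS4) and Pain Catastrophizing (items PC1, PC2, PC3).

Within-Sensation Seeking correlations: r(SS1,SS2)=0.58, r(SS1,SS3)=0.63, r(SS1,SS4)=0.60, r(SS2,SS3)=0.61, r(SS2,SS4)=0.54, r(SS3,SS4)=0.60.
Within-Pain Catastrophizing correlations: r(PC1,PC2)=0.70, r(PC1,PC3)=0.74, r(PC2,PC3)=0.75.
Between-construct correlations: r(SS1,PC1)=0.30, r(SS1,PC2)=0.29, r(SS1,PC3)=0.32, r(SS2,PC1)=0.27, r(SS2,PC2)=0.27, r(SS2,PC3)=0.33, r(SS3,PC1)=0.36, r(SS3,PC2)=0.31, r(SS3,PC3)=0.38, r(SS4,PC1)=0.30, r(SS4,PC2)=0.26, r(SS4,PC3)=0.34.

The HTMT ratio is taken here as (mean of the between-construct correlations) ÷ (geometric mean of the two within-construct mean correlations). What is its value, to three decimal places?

0.472

Mean heterotrait r = 3.73/12 = 0.3108.
Mean within-SS = 3.56/6 = 0.5933; mean within-PC = 2.19/3 = 0.7300.
Geometric mean = √(0.5933 × 0.7300) = 0.6581.
HTMT = 0.3108 / 0.6581 = 0.472.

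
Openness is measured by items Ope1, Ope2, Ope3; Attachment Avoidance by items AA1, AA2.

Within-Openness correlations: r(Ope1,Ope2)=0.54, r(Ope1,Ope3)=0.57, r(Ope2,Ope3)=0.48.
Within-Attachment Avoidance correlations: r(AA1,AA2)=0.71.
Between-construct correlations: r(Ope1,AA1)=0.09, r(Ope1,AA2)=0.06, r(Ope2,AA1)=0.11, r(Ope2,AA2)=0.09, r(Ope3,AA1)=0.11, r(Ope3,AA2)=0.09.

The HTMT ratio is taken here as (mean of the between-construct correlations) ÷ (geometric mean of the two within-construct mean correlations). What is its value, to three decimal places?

0.149

Mean heterotrait r = 0.55/6 = 0.0917.
Mean within-Ope = 1.59/3 = 0.5300; mean within-AA = 0.71/1 = 0.7100.
Geometric mean = √(0.5300 × 0.7100) = 0.6134.
HTMT = 0.0917 / 0.6134 = 0.149.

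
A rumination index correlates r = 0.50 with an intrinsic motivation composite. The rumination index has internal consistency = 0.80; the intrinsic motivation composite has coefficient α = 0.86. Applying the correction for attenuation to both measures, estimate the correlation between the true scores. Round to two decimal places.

r_true = r_obs / √(r_xx · r_yy) = 0.50 / √(0.80 × 0.86) = 0.50 / √0.6880 = 0.50 / 0.8295 ≈ 0.60.

0.60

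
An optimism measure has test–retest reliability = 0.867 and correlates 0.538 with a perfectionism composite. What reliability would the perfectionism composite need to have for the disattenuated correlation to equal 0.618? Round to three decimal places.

r_true = r_obs / √(r_xx · r_yy) ⇒ 0.618 = 0.538 / √(0.867 · r_yy).
√(0.867 · r_yy) = 0.538 / 0.618 = 0.8706; 0.867 · r_yy = 0.7579; r_yy = 0.7579 / 0.867 ≈ 0.874.

0.874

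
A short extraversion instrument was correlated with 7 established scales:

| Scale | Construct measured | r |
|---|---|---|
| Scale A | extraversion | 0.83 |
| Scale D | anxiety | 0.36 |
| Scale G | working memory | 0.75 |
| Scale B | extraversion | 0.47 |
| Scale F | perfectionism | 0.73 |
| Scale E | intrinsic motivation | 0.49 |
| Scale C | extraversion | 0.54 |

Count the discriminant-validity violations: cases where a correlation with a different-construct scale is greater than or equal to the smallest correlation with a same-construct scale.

Convergent (same construct = extraversion): Scale A, Scale B, Scale C.
Smallest convergent = 0.47. Discriminant values: 0.36, 0.75, 0.73, 0.49; count ≥ 0.47 → 3.

3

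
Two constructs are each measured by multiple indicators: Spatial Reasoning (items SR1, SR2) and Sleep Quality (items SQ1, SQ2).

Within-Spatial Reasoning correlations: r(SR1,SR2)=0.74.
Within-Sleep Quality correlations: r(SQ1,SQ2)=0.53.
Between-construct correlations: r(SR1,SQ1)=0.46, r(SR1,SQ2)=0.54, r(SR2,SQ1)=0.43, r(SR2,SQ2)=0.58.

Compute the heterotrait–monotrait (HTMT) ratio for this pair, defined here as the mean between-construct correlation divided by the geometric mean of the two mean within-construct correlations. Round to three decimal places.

0.802

Mean between = 2.01/4 = 0.5025.
Mean within-SR = 0.74/1 = 0.7400; mean within-SQ = 0.53/1 = 0.5300.
Geometric mean = √(0.7400 × 0.5300) = 0.6263.
HTMT = 0.5025 / 0.6263 = 0.802.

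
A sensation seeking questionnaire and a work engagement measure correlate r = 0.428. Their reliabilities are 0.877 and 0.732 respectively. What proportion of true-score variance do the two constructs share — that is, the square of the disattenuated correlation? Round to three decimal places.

Disattenuated r = 0.428 / √(0.877 × 0.732) = 0.428 / 0.8012 = 0.5342.
Shared true-score variance = 0.5342² = 0.2854 ≈ 0.285.

0.285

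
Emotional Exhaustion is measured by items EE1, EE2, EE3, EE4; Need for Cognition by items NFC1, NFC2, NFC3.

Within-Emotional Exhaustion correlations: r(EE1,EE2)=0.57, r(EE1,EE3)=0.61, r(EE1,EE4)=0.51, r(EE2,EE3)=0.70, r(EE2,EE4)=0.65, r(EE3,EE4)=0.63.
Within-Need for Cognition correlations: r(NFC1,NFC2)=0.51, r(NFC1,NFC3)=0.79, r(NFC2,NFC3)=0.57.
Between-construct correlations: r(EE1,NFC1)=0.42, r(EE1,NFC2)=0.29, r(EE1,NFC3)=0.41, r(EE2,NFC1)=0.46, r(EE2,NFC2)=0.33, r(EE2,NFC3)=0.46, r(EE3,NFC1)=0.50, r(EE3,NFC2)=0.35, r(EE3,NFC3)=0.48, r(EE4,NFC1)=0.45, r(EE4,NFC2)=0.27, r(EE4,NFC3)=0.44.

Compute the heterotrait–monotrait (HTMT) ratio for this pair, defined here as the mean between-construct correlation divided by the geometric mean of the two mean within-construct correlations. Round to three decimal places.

Mean between = 4.86/12 = 0.4050.
Mean within-EE = 3.67/6 = 0.6117; mean within-NFC = 1.87/3 = 0.6233.
Geometric mean = √(0.6117 × 0.6233) = 0.6175.
HTMT = 0.4050 / 0.6175 = 0.656.

0.656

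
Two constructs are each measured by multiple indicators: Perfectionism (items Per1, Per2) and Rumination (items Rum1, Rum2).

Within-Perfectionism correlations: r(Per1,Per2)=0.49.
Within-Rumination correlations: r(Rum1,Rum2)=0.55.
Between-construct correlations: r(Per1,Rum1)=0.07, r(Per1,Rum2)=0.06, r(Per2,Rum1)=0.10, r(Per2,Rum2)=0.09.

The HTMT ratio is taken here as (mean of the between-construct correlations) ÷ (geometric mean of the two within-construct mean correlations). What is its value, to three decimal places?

0.154

Between-construct mean = 0.32/4 = 0.0800.
Mean within-Per = 0.49/1 = 0.4900; mean within-Rum = 0.55/1 = 0.5500.
Geometric mean = √(0.4900 × 0.5500) = 0.5191.
HTMT = 0.0800 / 0.5191 = 0.154.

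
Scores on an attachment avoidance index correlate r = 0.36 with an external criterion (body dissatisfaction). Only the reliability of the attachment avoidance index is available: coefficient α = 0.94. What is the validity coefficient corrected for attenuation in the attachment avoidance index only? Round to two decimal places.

Single correction: r_c = r_obs / √r_xx = 0.36 / √0.94 = 0.36 / 0.9695 ≈ 0.37.

0.37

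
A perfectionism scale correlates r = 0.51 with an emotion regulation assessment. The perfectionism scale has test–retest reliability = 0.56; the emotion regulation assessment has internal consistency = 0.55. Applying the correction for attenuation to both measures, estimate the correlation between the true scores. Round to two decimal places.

r_true = r_obs / √(r_xx · r_yy) = 0.51 / √(0.56 × 0.55) = 0.51 / √0.3080 = 0.51 / 0.5550 ≈ 0.92.

0.92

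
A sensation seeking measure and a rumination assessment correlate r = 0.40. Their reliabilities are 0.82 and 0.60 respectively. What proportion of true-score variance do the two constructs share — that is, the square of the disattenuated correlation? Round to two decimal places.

0.33

Disattenuated r = 0.40 / √(0.82 × 0.60) = 0.40 / 0.7014 = 0.5703.
Shared true-score variance = 0.5703² = 0.3252 ≈ 0.33.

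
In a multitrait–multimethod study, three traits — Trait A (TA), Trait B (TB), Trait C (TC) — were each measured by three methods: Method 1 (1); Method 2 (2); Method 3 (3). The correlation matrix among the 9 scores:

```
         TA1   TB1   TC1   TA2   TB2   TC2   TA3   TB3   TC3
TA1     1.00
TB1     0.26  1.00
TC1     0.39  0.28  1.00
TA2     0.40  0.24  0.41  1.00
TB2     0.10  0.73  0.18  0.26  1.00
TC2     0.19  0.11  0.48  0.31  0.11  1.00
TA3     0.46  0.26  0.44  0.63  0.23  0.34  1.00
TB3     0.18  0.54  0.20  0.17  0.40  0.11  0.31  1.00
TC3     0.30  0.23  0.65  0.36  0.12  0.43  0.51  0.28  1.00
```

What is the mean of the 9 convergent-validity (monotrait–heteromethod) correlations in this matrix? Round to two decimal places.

Convergent values: 0.40, 0.46, 0.63, 0.73, 0.54, 0.40, 0.48, 0.65, 0.43; mean = 4.72/9 = 0.52.

0.52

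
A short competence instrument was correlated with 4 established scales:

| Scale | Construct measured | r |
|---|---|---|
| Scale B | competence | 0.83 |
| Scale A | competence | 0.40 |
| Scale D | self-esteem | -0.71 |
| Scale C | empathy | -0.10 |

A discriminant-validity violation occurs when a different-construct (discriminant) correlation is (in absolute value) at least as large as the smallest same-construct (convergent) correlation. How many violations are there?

Convergent (same construct = competence): Scale B, Scale A.
Smallest convergent = 0.40. Discriminant |r|: 0.71, 0.10; count ≥ 0.40 → 1.

1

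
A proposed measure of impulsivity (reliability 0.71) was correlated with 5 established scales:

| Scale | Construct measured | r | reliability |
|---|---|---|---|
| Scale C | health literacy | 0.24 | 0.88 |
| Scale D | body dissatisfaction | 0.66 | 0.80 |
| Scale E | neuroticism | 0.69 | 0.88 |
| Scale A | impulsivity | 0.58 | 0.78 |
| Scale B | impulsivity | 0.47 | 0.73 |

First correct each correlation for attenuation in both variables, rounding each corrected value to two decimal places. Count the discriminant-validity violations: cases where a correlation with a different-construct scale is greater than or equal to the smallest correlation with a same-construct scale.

Disattenuated r (r / √(r_scale · r_new)):
  Scale C (disc): 0.24 / √(0.88·0.71) = 0.30
  Scale D (disc): 0.66 / √(0.80·0.71) = 0.88
  Scale E (disc): 0.69 / √(0.88·0.71) = 0.87
  Scale A (conv): 0.58 / √(0.78·0.71) = 0.78
  Scale B (conv): 0.47 / √(0.73·0.71) = 0.65
Smallest convergent = 0.65. Discriminant values: 0.30, 0.88, 0.87; count ≥ 0.65 → 2.

2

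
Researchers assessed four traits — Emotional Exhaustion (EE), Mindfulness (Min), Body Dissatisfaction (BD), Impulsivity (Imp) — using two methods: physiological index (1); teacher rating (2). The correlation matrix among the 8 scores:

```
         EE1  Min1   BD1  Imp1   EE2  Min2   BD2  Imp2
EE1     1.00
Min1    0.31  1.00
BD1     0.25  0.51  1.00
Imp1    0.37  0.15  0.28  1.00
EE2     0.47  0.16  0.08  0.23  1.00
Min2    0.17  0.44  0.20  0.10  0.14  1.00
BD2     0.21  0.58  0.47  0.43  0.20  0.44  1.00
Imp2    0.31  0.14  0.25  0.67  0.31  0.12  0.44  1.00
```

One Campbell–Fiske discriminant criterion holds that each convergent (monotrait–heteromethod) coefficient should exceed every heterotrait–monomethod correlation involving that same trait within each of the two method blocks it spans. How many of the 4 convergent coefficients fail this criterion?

2

Checking each validity diagonal entry against its comparison values:
EE (methods 1·2): 0.47 vs {0.31, 0.14, 0.25, 0.20, 0.37, 0.31} → pass.
Min (methods 1·2): 0.44 vs {0.31, 0.14, 0.51, 0.44, 0.15, 0.12} → fail.
BD (methods 1·2): 0.47 vs {0.25, 0.20, 0.51, 0.44, 0.28, 0.44} → fail.
Imp (methods 1·2): 0.67 vs {0.37, 0.31, 0.15, 0.12, 0.28, 0.44} → pass.
2 of 4 fail.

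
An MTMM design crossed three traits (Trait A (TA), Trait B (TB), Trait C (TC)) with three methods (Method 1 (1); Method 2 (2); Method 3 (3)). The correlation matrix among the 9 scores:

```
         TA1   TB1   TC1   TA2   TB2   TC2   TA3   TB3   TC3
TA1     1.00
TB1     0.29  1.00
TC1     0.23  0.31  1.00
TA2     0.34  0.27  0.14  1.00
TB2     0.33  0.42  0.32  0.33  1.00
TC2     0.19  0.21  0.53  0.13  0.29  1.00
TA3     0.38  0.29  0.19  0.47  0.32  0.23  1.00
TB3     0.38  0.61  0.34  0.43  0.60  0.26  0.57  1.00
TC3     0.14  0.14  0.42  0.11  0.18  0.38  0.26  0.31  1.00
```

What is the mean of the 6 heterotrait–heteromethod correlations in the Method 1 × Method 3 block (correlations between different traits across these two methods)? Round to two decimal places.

HTHM values (method 1 × method 3): 0.38, 0.14, 0.29, 0.14, 0.19, 0.34; mean = 1.48/6 = 0.25.

0.25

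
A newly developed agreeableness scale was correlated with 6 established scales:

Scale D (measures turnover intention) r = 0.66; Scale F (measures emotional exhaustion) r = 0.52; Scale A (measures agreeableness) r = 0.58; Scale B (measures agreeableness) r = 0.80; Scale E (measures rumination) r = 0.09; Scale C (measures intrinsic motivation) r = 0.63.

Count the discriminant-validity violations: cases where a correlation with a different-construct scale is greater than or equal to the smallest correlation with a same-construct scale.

Convergent (same construct = agreeableness): Scale A, Scale B.
Smallest convergent = 0.58. Discriminant values: 0.66, 0.52, 0.09, 0.63; count ≥ 0.58 → 2.

2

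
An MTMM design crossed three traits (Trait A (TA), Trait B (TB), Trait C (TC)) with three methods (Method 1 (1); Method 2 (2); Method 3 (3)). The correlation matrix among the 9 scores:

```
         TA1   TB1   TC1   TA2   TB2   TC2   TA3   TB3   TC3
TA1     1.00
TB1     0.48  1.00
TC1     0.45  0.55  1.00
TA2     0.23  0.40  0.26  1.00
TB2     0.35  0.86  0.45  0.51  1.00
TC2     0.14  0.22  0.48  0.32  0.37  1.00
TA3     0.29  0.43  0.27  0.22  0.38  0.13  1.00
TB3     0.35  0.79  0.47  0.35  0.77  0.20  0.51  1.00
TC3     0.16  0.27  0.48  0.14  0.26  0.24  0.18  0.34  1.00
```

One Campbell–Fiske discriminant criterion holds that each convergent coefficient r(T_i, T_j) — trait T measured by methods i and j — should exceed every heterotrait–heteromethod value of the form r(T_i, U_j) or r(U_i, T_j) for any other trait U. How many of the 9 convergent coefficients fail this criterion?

Checking each validity diagonal entry against its comparison values:
TA (methods 1·2): 0.23 vs {0.35, 0.40, 0.14, 0.26} → fail.
TA (methods 1·3): 0.29 vs {0.35, 0.43, 0.16, 0.27} → fail.
TA (methods 2·3): 0.22 vs {0.35, 0.38, 0.14, 0.13} → fail.
TB (methods 1·2): 0.86 vs {0.40, 0.35, 0.22, 0.45} → pass.
TB (methods 1·3): 0.79 vs {0.43, 0.35, 0.27, 0.47} → pass.
TB (methods 2·3): 0.77 vs {0.38, 0.35, 0.26, 0.20} → pass.
TC (methods 1·2): 0.48 vs {0.26, 0.14, 0.45, 0.22} → pass.
TC (methods 1·3): 0.48 vs {0.27, 0.16, 0.47, 0.27} → pass.
TC (methods 2·3): 0.24 vs {0.13, 0.14, 0.20, 0.26} → fail.
4 of 9 fail.

4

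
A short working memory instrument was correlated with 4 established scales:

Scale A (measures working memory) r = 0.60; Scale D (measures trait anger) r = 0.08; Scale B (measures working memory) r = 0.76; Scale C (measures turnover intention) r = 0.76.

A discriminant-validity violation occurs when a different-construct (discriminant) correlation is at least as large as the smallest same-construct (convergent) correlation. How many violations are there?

1

Convergent (same construct = working memory): Scale A, Scale B.
Smallest convergent = 0.60. Discriminant values: 0.08, 0.76; count ≥ 0.60 → 1.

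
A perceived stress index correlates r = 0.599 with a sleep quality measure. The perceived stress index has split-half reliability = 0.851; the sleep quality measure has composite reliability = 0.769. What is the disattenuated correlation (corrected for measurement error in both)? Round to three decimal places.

r_true = r_obs / √(r_xx · r_yy) = 0.599 / √(0.851 × 0.769) = 0.599 / √0.654419 = 0.599 / 0.8090 ≈ 0.740.

0.740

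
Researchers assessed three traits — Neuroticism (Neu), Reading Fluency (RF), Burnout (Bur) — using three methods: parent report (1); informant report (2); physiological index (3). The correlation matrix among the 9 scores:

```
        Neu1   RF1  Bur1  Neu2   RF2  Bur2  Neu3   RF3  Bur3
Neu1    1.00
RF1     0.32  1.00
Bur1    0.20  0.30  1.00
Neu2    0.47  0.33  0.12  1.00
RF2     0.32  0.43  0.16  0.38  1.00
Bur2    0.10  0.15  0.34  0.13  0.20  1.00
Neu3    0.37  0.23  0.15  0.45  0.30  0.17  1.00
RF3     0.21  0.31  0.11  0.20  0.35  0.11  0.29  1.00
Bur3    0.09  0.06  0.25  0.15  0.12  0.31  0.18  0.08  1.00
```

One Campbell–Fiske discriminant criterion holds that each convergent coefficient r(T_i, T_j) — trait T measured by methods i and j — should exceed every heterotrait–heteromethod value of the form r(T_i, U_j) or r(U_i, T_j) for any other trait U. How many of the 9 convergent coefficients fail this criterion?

0

Convergent coefficients and their comparison sets:
Neu (methods 1·2): 0.47 vs {0.32, 0.33, 0.10, 0.12} → pass.
Neu (methods 1·3): 0.37 vs {0.21, 0.23, 0.09, 0.15} → pass.
Neu (methods 2·3): 0.45 vs {0.20, 0.30, 0.15, 0.17} → pass.
RF (methods 1·2): 0.43 vs {0.33, 0.32, 0.15, 0.16} → pass.
RF (methods 1·3): 0.31 vs {0.23, 0.21, 0.06, 0.11} → pass.
RF (methods 2·3): 0.35 vs {0.30, 0.20, 0.12, 0.11} → pass.
Bur (methods 1·2): 0.34 vs {0.12, 0.10, 0.16, 0.15} → pass.
Bur (methods 1·3): 0.25 vs {0.15, 0.09, 0.11, 0.06} → pass.
Bur (methods 2·3): 0.31 vs {0.17, 0.15, 0.11, 0.12} → pass.
0 of 9 fail.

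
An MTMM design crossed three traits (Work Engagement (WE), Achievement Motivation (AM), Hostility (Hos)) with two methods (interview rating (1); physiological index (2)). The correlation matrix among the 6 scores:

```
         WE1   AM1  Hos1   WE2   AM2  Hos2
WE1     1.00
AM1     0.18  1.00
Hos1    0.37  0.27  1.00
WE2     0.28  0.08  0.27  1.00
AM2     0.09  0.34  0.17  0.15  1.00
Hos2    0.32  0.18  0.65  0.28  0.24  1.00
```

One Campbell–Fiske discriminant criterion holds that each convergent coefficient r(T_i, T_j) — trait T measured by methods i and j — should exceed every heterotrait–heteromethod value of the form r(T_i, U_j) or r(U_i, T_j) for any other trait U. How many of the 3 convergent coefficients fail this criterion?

1

Each convergent coefficient versus the relevant comparison correlations:
WE (methods 1·2): 0.28 vs {0.09, 0.08, 0.32, 0.27} → fail.
AM (methods 1·2): 0.34 vs {0.08, 0.09, 0.18, 0.17} → pass.
Hos (methods 1·2): 0.65 vs {0.27, 0.32, 0.17, 0.18} → pass.
1 of 3 fail.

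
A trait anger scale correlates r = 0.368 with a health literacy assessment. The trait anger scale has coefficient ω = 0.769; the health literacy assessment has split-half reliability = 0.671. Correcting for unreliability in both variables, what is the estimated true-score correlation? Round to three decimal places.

0.512

r_true = r_obs / √(r_xx · r_yy) = 0.368 / √(0.769 × 0.671) = 0.368 / √0.515999 = 0.368 / 0.7183 ≈ 0.512.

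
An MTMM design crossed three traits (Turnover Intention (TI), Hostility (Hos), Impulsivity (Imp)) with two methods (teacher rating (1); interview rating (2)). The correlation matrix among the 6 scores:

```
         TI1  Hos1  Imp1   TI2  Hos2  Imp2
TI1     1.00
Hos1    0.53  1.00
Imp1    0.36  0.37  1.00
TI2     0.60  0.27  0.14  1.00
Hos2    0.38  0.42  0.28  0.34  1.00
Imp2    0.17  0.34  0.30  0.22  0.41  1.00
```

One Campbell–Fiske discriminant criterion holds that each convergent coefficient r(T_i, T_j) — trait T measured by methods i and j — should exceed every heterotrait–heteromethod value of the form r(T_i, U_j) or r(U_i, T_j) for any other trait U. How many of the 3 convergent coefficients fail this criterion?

1

Each convergent coefficient versus the relevant comparison correlations:
TI (methods 1·2): 0.60 vs {0.38, 0.27, 0.17, 0.14} → pass.
Hos (methods 1·2): 0.42 vs {0.27, 0.38, 0.34, 0.28} → pass.
Imp (methods 1·2): 0.30 vs {0.14, 0.17, 0.28, 0.34} → fail.
1 of 3 fail.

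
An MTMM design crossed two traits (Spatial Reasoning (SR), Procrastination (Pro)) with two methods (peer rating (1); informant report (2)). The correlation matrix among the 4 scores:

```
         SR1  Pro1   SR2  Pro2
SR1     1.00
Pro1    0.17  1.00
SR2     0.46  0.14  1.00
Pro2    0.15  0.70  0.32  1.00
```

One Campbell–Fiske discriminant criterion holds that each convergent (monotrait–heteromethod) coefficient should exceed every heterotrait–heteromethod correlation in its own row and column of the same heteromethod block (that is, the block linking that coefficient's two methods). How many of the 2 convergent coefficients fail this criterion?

Each convergent coefficient versus the relevant comparison correlations:
SR (methods 1·2): 0.46 vs {0.15, 0.14} → pass.
Pro (methods 1·2): 0.70 vs {0.14, 0.15} → pass.
0 of 2 fail.

0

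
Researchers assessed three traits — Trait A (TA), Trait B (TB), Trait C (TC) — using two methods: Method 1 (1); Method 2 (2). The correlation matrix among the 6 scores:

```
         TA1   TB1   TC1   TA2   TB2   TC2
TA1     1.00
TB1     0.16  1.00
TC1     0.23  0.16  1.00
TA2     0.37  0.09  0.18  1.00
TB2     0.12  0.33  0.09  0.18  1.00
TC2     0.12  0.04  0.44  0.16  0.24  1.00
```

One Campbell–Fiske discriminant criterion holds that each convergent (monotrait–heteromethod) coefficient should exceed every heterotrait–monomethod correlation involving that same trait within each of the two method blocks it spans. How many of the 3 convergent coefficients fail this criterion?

0

Convergent coefficients and their comparison sets:
TA (methods 1·2): 0.37 vs {0.16, 0.18, 0.23, 0.16} → pass.
TB (methods 1·2): 0.33 vs {0.16, 0.18, 0.16, 0.24} → pass.
TC (methods 1·2): 0.44 vs {0.23, 0.16, 0.16, 0.24} → pass.
0 of 3 fail.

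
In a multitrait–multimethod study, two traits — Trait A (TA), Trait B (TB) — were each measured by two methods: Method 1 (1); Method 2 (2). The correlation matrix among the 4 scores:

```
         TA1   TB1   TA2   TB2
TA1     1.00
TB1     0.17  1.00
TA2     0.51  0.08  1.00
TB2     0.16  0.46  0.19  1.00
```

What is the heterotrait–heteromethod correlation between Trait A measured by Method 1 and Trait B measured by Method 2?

0.16

Different traits and methods: r(TA1, TB2) = 0.16.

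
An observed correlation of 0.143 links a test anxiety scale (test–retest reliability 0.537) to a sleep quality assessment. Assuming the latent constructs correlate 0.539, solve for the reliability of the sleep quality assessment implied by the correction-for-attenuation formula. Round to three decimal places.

r_true = r_obs / √(r_xx · r_yy) ⇒ 0.539 = 0.143 / √(0.537 · r_yy).
√(0.537 · r_yy) = 0.143 / 0.539 = 0.2653; 0.537 · r_yy = 0.0704; r_yy = 0.0704 / 0.537 ≈ 0.131.

0.131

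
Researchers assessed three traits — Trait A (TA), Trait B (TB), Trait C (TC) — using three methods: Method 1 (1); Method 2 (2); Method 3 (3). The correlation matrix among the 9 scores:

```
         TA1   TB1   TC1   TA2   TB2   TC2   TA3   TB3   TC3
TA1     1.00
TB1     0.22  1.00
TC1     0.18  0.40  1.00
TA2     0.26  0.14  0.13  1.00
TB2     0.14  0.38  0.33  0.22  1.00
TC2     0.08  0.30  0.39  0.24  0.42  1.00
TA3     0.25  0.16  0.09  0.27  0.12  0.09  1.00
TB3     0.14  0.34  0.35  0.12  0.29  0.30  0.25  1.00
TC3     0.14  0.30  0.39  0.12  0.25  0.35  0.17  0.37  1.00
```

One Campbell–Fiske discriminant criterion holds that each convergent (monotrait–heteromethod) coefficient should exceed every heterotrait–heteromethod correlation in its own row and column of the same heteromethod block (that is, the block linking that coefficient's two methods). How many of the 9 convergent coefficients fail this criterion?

2

Each convergent coefficient versus the relevant comparison correlations:
TA (methods 1·2): 0.26 vs {0.14, 0.14, 0.08, 0.13} → pass.
TA (methods 1·3): 0.25 vs {0.14, 0.16, 0.14, 0.09} → pass.
TA (methods 2·3): 0.27 vs {0.12, 0.12, 0.12, 0.09} → pass.
TB (methods 1·2): 0.38 vs {0.14, 0.14, 0.30, 0.33} → pass.
TB (methods 1·3): 0.34 vs {0.16, 0.14, 0.30, 0.35} → fail.
TB (methods 2·3): 0.29 vs {0.12, 0.12, 0.25, 0.30} → fail.
TC (methods 1·2): 0.39 vs {0.13, 0.08, 0.33, 0.30} → pass.
TC (methods 1·3): 0.39 vs {0.09, 0.14, 0.35, 0.30} → pass.
TC (methods 2·3): 0.35 vs {0.09, 0.12, 0.30, 0.25} → pass.
2 of 9 fail.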